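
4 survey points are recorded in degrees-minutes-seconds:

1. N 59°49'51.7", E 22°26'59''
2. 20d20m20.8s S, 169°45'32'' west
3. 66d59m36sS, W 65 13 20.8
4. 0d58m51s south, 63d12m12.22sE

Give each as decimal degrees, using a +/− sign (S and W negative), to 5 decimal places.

1. 59.83103, 22.44972
2. -20.33911, -169.75889
3. -66.99333, -65.22244
4. -0.98083, 63.20339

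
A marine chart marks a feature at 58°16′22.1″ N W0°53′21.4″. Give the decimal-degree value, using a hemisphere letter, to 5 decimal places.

φ: 58° + 16/60 + 22.1/3600 = 58 + 0.266667 + 0.006139 = 58.272806
Longitude: 0° + 53/60 + 21.4/3600 = 0 + 0.883333 + 0.005944 = 0.889278

58.27281° N, 0.88928° W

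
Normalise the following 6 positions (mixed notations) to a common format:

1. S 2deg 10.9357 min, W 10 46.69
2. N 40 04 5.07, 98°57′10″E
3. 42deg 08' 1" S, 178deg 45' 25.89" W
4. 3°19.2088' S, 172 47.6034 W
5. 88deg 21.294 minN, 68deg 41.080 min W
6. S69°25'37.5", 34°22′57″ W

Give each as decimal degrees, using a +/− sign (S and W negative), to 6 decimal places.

Point 1:
  Latitude: 2 + 10.9357/60 = 2.1822617
  S → negative
  Longitude: 46.69′ = 0.778167°; total 10.7781667
  W ⇒ negate
Point 2:
  Latitude: 40 + 4/60 + 5.07/3600 = 40.0680750
  N → positive
  Longitude: 98° + 57/60 + 10/3600 = 98 + 0.950000 + 0.002778 = 98.9527778
  E → positive
Point 3:
  Lat: 42 + 8/60 + 1/3600 = 42.1336111
  S → negative
  λ: 178° + 45/60 + 25.89/3600 = 178 + 0.750000 + 0.007192 = 178.7571917
  W ⇒ negate
Point 4:
  Latitude: 3 + 19.2088/60 = 3.3201467
  S → negative
  Lon: 172 + 47.6034/60 = 172.7933900
  W → negative
Point 5:
  Lat: 88 + 21.294/60 = 88.3549000
  N → positive
  Longitude: 68 + 41.08/60 = 68.6846667
  W → negative
Point 6:
  φ: 69 + 25/60 + 37.5/3600 = 69.4270833
  S ⇒ negate
  Lon: 22′ + 57″ = 22.95000′; 34 + 22.95000/60 = 34.3825000
  W ⇒ negate

1. -2.182262, -10.778167
2. 40.068075, 98.952778
3. -42.133611, -178.757192
4. -3.320147, -172.793390
5. 88.354900, -68.684667
6. -69.427083, -34.382500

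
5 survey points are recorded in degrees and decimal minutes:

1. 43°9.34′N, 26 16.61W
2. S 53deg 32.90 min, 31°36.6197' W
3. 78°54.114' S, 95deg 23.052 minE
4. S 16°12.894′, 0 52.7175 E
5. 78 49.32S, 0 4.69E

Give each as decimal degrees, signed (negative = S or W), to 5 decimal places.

1. 43.15567, -26.27683
2. -53.54833, -31.61033
3. -78.90190, 95.38420
4. -16.21490, 0.87863
5. -78.82200, 0.07817

Point 1:
  Latitude: 43 + 9.34/60 = 43.155667
  N ⇒ keep positive
  Lon: 16.61′ = 0.276833°; total 26.276833
  W → negative
Point 2:
  Latitude: 53 + 32.9/60 = 53.548333
  S ⇒ negate
  λ: 31 + 36.6197/60 = 31.610328
  W → negative
Point 3:
  Latitude: 78 + 54.114/60 = 78.901900
  S ⇒ negate
  Lon: 23.052′ = 0.384200°; total 95.384200
  E ⇒ keep positive
Point 4:
  φ: 16 + 12.894/60 = 16.214900
  S → negative
  Lon: 52.7175′ = 0.878625°; total 0.878625
  E → positive
Point 5:
  Latitude: 78 + 49.32/60 = 78.822000
  S → negative
  λ: 4.69′ = 0.078167°; total 0.078167
  E → positive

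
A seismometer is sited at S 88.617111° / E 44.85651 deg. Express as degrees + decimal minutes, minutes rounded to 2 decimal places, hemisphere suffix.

Lat: 88° + 0.617111 × 60 = 88° 37.0267′
Longitude: minutes = (44.856510 − 44) × 60 = 51.3906

88° 37.03′ S, 44° 51.39′ E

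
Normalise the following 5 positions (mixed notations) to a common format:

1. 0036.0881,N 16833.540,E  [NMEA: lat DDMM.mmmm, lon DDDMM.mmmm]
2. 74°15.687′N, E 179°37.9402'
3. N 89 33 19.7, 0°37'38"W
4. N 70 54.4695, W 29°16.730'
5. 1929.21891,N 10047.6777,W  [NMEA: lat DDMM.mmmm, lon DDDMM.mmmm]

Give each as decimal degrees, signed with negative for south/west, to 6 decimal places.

1. 0.601468, 168.559000
2. 74.261450, 179.632337
3. 89.555472, -0.627222
4. 70.907825, -29.278833
5. 19.486982, -100.794628

Point 1:
  Latitude: split at 2 digits → 00° and 36.0881′; 0 + 36.0881/60 = 0.6014683
  N ⇒ keep positive
  Lon: split at 3 digits → 168° and 33.54′; 168 + 33.54/60 = 168.5590000
  E ⇒ keep positive
Point 2:
  Latitude: 74 + 15.687/60 = 74.2614500
  N → positive
  Longitude: 37.9402′ = 0.632337°; total 179.6323367
  E ⇒ keep positive
Point 3:
  φ: 33′ + 19.7″ = 33.32833′; 89 + 33.32833/60 = 89.5554722
  N → positive
  λ: 0° + 37/60 + 38/3600 = 0 + 0.616667 + 0.010556 = 0.6272222
  W ⇒ negate
Point 4:
  Latitude: 54.4695′ = 0.907825°; total 70.9078250
  N ⇒ keep positive
  λ: 29 + 16.73/60 = 29.2788333
  hemisphere W, so the sign is −
Point 5:
  Lat: degrees = first 2 digits = 19, minutes = 29.21891; 19 + 29.21891/60 = 19.4869818
  N → positive
  λ: split at 3 digits → 100° and 47.6777′; 100 + 47.6777/60 = 100.7946283
  hemisphere W, so the sign is −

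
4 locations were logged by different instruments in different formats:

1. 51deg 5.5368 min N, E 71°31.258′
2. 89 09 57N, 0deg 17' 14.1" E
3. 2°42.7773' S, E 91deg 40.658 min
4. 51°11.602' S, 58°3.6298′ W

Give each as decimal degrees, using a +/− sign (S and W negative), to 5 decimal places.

Point 1:
  Lat: 51 + 5.5368/60 = 51.092280
  N → positive
  Longitude: 71 + 31.258/60 = 71.520967
  E → positive
Point 2:
  Lat: 89° + 9/60 + 57/3600 = 89 + 0.150000 + 0.015833 = 89.165833
  N → positive
  Lon: 17′ + 14.1″ = 17.23500′; 0 + 17.23500/60 = 0.287250
  E ⇒ keep positive
Point 3:
  Lat: 42.7773′ = 0.712955°; total 2.712955
  S → negative
  λ: 40.658′ = 0.677633°; total 91.677633
  E → positive
Point 4:
  Latitude: 51 + 11.602/60 = 51.193367
  S ⇒ negate
  Longitude: 58 + 3.6298/60 = 58.060497
  W ⇒ negate

1. 51.09228, 71.52097
2. 89.16583, 0.28725
3. -2.71296, 91.67763
4. -51.19337, -58.06050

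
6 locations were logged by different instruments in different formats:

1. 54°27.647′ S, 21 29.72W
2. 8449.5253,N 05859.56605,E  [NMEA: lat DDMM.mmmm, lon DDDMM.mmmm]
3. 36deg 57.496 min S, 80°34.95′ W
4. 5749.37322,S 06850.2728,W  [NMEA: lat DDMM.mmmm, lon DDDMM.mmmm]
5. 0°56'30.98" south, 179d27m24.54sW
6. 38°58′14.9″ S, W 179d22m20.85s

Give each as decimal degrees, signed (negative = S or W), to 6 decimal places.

Point 1:
  Latitude: 54 + 27.647/60 = 54.4607833
  S → negative
  Lon: 29.72′ = 0.495333°; total 21.4953333
  hemisphere W, so the sign is −
Point 2:
  Lat: split at 2 digits → 84° and 49.5253′; 84 + 49.5253/60 = 84.8254217
  N → positive
  λ: degrees = first 3 digits = 58, minutes = 59.56605; 58 + 59.56605/60 = 58.9927675
  E → positive
Point 3:
  Lat: 36 + 57.496/60 = 36.9582667
  S ⇒ negate
  λ: 80 + 34.95/60 = 80.5825000
  W → negative
Point 4:
  φ: degrees = first 2 digits = 57, minutes = 49.37322; 57 + 49.37322/60 = 57.8228870
  hemisphere S, so the sign is −
  Lon: split at 3 digits → 068° and 50.2728′; 68 + 50.2728/60 = 68.8378800
  hemisphere W, so the sign is −
Point 5:
  Latitude: 56′ + 30.98″ = 56.51633′; 0 + 56.51633/60 = 0.9419389
  S ⇒ negate
  λ: 179° + 27/60 + 24.54/3600 = 179 + 0.450000 + 0.006817 = 179.4568167
  W → negative
Point 6:
  Latitude: 38° + 58/60 + 14.9/3600 = 38 + 0.966667 + 0.004139 = 38.9708056
  hemisphere S, so the sign is −
  Longitude: 179° + 22/60 + 20.85/3600 = 179 + 0.366667 + 0.005792 = 179.3724583
  W ⇒ negate

1. -54.460783, -21.495333
2. 84.825422, 58.992768
3. -36.958267, -80.582500
4. -57.822887, -68.837880
5. -0.941939, -179.456817
6. -38.970806, -179.372458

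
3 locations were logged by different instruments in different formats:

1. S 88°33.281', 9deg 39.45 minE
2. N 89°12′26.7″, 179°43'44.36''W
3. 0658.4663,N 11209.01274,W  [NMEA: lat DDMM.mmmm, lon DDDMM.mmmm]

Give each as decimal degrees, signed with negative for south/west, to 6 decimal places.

Point 1:
  Latitude: 33.281′ = 0.554683°; total 88.5546833
  S ⇒ negate
  λ: 39.45′ = 0.657500°; total 9.6575000
  E ⇒ keep positive
Point 2:
  Lat: 12′ + 26.7″ = 12.44500′; 89 + 12.44500/60 = 89.2074167
  N → positive
  Lon: 43′ + 44.36″ = 43.73933′; 179 + 43.73933/60 = 179.7289889
  W ⇒ negate
Point 3:
  φ: split at 2 digits → 06° and 58.4663′; 6 + 58.4663/60 = 6.9744383
  N → positive
  Longitude: degrees = first 3 digits = 112, minutes = 9.01274; 112 + 9.01274/60 = 112.1502123
  W → negative

1. -88.554683, 9.657500
2. 89.207417, -179.728989
3. 6.974438, -112.150212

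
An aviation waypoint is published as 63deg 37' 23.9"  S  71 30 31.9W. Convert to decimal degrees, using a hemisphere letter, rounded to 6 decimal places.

63.623306° S, 71.508861° W

φ: 63 + 37/60 + 23.9/3600 = 63.6233056
Longitude: 30′ + 31.9″ = 30.53167′; 71 + 30.53167/60 = 71.5088611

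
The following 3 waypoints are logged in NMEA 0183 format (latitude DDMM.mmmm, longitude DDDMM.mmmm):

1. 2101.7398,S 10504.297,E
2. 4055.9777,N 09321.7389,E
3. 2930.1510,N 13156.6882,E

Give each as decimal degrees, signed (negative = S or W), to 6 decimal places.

Point 1:
  φ: split at 2 digits → 21° and 1.7398′; 21 + 1.7398/60 = 21.0289967
  hemisphere S, so the sign is −
  Longitude: degrees = first 3 digits = 105, minutes = 4.297; 105 + 4.297/60 = 105.0716167
  E ⇒ keep positive
Point 2:
  Latitude: degrees = first 2 digits = 40, minutes = 55.9777; 40 + 55.9777/60 = 40.9329617
  N → positive
  Longitude: split at 3 digits → 093° and 21.7389′; 93 + 21.7389/60 = 93.3623150
  E ⇒ keep positive
Point 3:
  Lat: degrees = first 2 digits = 29, minutes = 30.151; 29 + 30.151/60 = 29.5025167
  N → positive
  Longitude: degrees = first 3 digits = 131, minutes = 56.6882; 131 + 56.6882/60 = 131.9448033
  E ⇒ keep positive

1. -21.028997, 105.071617
2. 40.932962, 93.362315
3. 29.502517, 131.944803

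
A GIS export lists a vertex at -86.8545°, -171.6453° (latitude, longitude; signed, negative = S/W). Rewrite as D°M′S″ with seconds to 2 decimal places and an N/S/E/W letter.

86°51′16.20″ S, 171°38′43.08″ W

Latitude is negative → S; |value| = 86.854500
Latitude: whole degrees 86; 51.27000′ → 51′ and 16.2000″
Longitude is negative → W; |value| = 171.645300
Lon: whole degrees 171; 38.71800′ → 38′ and 43.0800″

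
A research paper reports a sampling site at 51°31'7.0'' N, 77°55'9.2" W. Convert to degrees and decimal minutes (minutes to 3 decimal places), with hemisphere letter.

Lat: seconds/60 = 0.11667; minutes = 31 + 0.11667 = 31.11667
Lon: seconds/60 = 0.15333; minutes = 55 + 0.15333 = 55.15333

51° 31.117′ N, 77° 55.153′ W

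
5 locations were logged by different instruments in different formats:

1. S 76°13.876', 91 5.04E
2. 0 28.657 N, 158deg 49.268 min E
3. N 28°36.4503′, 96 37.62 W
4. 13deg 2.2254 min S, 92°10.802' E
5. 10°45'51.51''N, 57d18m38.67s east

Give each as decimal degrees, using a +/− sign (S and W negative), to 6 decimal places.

1. -76.231267, 91.084000
2. 0.477617, 158.821133
3. 28.607505, -96.627000
4. -13.037090, 92.180033
5. 10.764308, 57.310742

Point 1:
  Lat: 76 + 13.876/60 = 76.2312667
  hemisphere S, so the sign is −
  Longitude: 91 + 5.04/60 = 91.0840000
  E → positive
Point 2:
  Lat: 0 + 28.657/60 = 0.4776167
  N ⇒ keep positive
  λ: 49.268′ = 0.821133°; total 158.8211333
  E → positive
Point 3:
  φ: 36.4503′ = 0.607505°; total 28.6075050
  N ⇒ keep positive
  Longitude: 37.62′ = 0.627000°; total 96.6270000
  W → negative
Point 4:
  Latitude: 13 + 2.2254/60 = 13.0370900
  S → negative
  λ: 92 + 10.802/60 = 92.1800333
  E → positive
Point 5:
  φ: 45′ + 51.51″ = 45.85850′; 10 + 45.85850/60 = 10.7643083
  N → positive
  Longitude: 57 + 18/60 + 38.67/3600 = 57.3107417
  E → positive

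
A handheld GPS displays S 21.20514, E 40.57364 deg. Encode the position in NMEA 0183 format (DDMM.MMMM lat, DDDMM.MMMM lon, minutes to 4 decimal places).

φ: 21° + 0.205140 × 60 = 21° 12.308400′
Lon: fractional part 0.573640 → 34.418400 minutes

2112.3084,S / 04034.4184,E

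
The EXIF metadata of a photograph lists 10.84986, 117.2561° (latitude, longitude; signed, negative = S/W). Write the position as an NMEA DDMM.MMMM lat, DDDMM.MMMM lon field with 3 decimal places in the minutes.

1050.992,N / 11715.366,E

Latitude: 10° + 0.849860 × 60 = 10° 50.99160′
Lon: fractional part 0.256100 → 15.36600 minutes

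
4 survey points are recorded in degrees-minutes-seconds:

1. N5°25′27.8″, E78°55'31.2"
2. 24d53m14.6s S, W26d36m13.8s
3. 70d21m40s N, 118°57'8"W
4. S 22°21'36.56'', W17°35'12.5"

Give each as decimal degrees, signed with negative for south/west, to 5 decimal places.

1. 5.42439, 78.92533
2. -24.88739, -26.60383
3. 70.36111, -118.95222
4. -22.36016, -17.58681

Point 1:
  Latitude: 25′ + 27.8″ = 25.46333′; 5 + 25.46333/60 = 5.424389
  N ⇒ keep positive
  λ: 78° + 55/60 + 31.2/3600 = 78 + 0.916667 + 0.008667 = 78.925333
  E ⇒ keep positive
Point 2:
  Latitude: 53′ + 14.6″ = 53.24333′; 24 + 53.24333/60 = 24.887389
  hemisphere S, so the sign is −
  Lon: 26° + 36/60 + 13.8/3600 = 26 + 0.600000 + 0.003833 = 26.603833
  hemisphere W, so the sign is −
Point 3:
  Latitude: 70° + 21/60 + 40/3600 = 70 + 0.350000 + 0.011111 = 70.361111
  N → positive
  λ: 118° + 57/60 + 8/3600 = 118 + 0.950000 + 0.002222 = 118.952222
  W ⇒ negate
Point 4:
  Latitude: 22° + 21/60 + 36.56/3600 = 22 + 0.350000 + 0.010156 = 22.360156
  S → negative
  Longitude: 17 + 35/60 + 12.5/3600 = 17.586806
  W ⇒ negate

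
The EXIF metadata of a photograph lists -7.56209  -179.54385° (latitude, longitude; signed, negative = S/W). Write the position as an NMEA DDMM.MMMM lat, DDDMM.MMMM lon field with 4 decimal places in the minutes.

Latitude is negative → S; |value| = 7.562090
φ: 7° + 0.562090 × 60 = 7° 33.725400′
Longitude is negative → W; |value| = 179.543850
Lon: minutes = (179.543850 − 179) × 60 = 32.631000

0733.7254,S / 17932.6310,W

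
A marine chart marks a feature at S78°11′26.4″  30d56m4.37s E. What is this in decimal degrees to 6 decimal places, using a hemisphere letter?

Latitude: 11′ + 26.4″ = 11.44000′; 78 + 11.44000/60 = 78.1906667
Lon: 30 + 56/60 + 4.37/3600 = 30.9345472

78.190667° S, 30.934547° E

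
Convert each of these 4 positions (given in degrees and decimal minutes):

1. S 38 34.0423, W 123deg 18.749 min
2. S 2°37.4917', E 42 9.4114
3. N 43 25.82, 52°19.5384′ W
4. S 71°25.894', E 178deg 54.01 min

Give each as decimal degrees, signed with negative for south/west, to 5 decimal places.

1. -38.56737, -123.31248
2. -2.62486, 42.15686
3. 43.43033, -52.32564
4. -71.43157, 178.90017

Point 1:
  φ: 34.0423′ = 0.567372°; total 38.567372
  S → negative
  λ: 123 + 18.749/60 = 123.312483
  W → negative
Point 2:
  Latitude: 2 + 37.4917/60 = 2.624862
  S ⇒ negate
  λ: 9.4114′ = 0.156857°; total 42.156857
  E → positive
Point 3:
  Lat: 43 + 25.82/60 = 43.430333
  N ⇒ keep positive
  Longitude: 52 + 19.5384/60 = 52.325640
  W ⇒ negate
Point 4:
  Latitude: 25.894′ = 0.431567°; total 71.431567
  S → negative
  λ: 178 + 54.01/60 = 178.900167
  E ⇒ keep positive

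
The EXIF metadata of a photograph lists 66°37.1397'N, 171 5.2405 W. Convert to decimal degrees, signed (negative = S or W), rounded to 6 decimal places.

Latitude: 37.1397′ = 0.618995°; total 66.6189950
N → positive
Longitude: 171 + 5.2405/60 = 171.0873417
hemisphere W, so the sign is −

66.618995, -171.087342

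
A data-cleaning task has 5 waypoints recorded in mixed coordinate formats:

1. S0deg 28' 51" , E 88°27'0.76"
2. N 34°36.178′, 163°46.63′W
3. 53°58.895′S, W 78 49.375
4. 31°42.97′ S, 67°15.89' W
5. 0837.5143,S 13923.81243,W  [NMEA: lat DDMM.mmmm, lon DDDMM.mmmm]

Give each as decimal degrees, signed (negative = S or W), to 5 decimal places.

Point 1:
  Lat: 0 + 28/60 + 51/3600 = 0.480833
  S → negative
  λ: 88° + 27/60 + 0.76/3600 = 88 + 0.450000 + 0.000211 = 88.450211
  E ⇒ keep positive
Point 2:
  Latitude: 34 + 36.178/60 = 34.602967
  N → positive
  λ: 46.63′ = 0.777167°; total 163.777167
  hemisphere W, so the sign is −
Point 3:
  Latitude: 58.895′ = 0.981583°; total 53.981583
  S → negative
  λ: 49.375′ = 0.822917°; total 78.822917
  hemisphere W, so the sign is −
Point 4:
  Lat: 42.97′ = 0.716167°; total 31.716167
  S → negative
  λ: 15.89′ = 0.264833°; total 67.264833
  hemisphere W, so the sign is −
Point 5:
  φ: degrees = first 2 digits = 8, minutes = 37.5143; 8 + 37.5143/60 = 8.625238
  S → negative
  Longitude: degrees = first 3 digits = 139, minutes = 23.81243; 139 + 23.81243/60 = 139.396874
  W ⇒ negate

1. -0.48083, 88.45021
2. 34.60297, -163.77717
3. -53.98158, -78.82292
4. -31.71617, -67.26483
5. -8.62524, -139.39687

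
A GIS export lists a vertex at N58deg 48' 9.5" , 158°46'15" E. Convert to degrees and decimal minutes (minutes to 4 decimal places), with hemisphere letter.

58° 48.1583′ N, 158° 46.2500′ E

Latitude: 48 + 9.5/60 = 48.158333′
Longitude: seconds/60 = 0.25000; minutes = 46 + 0.25000 = 46.250000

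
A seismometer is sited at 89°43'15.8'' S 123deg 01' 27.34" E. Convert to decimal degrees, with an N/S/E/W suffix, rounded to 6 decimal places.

Lat: 89° + 43/60 + 15.8/3600 = 89 + 0.716667 + 0.004389 = 89.7210556
Lon: 123 + 1/60 + 27.34/3600 = 123.0242611

89.721056° S, 123.024261° E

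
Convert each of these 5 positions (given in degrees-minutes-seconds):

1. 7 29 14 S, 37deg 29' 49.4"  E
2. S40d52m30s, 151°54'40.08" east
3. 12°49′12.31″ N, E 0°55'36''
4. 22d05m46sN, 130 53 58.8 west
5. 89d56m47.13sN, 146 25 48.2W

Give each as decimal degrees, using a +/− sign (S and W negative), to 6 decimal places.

1. -7.487222, 37.497056
2. -40.875000, 151.911133
3. 12.820086, 0.926667
4. 22.096111, -130.899667
5. 89.946425, -146.430056

Point 1:
  Lat: 7 + 29/60 + 14/3600 = 7.4872222
  S ⇒ negate
  Longitude: 37° + 29/60 + 49.4/3600 = 37 + 0.483333 + 0.013722 = 37.4970556
  E ⇒ keep positive
Point 2:
  φ: 52′ + 30″ = 52.50000′; 40 + 52.50000/60 = 40.8750000
  S ⇒ negate
  λ: 151° + 54/60 + 40.08/3600 = 151 + 0.900000 + 0.011133 = 151.9111333
  E ⇒ keep positive
Point 3:
  Lat: 12° + 49/60 + 12.31/3600 = 12 + 0.816667 + 0.003419 = 12.8200861
  N ⇒ keep positive
  λ: 0 + 55/60 + 36/3600 = 0.9266667
  E ⇒ keep positive
Point 4:
  Latitude: 22 + 5/60 + 46/3600 = 22.0961111
  N → positive
  Longitude: 130 + 53/60 + 58.8/3600 = 130.8996667
  hemisphere W, so the sign is −
Point 5:
  φ: 56′ + 47.13″ = 56.78550′; 89 + 56.78550/60 = 89.9464250
  N ⇒ keep positive
  Longitude: 146° + 25/60 + 48.2/3600 = 146 + 0.416667 + 0.013389 = 146.4300556
  hemisphere W, so the sign is −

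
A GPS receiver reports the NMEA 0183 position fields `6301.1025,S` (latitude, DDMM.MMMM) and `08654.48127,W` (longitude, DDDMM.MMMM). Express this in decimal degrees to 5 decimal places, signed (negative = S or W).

Lat: split at 2 digits → 63° and 1.1025′; 63 + 1.1025/60 = 63.018375
S → negative
Longitude: split at 3 digits → 086° and 54.48127′; 86 + 54.48127/60 = 86.908021
W ⇒ negate

-63.01838, -86.90802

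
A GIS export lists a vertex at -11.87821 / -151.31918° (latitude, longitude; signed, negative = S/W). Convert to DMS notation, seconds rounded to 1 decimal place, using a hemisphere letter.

Latitude is negative → S; |value| = 11.878210
Lat: 0.878210° → 52.69260′; 0.69260 × 60 = 41.556″
Longitude is negative → W; |value| = 151.319180
λ: whole degrees 151; 19.15080′ → 19′ and 9.048″

11°52′41.6″ S, 151°19′9.0″ W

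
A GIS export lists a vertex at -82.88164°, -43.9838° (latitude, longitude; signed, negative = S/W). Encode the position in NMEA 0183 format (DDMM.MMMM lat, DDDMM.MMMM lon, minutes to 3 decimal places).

Latitude is negative → S; |value| = 82.881640
φ: minutes = (82.881640 − 82) × 60 = 52.89840
Longitude is negative → W; |value| = 43.983800
Longitude: fractional part 0.983800 → 59.02800 minutes

8252.898,S / 04359.028,W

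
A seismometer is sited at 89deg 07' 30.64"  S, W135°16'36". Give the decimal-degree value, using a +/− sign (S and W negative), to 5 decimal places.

-89.12518, -135.27667

Latitude: 89° + 7/60 + 30.64/3600 = 89 + 0.116667 + 0.008511 = 89.125178
hemisphere S, so the sign is −
Longitude: 135 + 16/60 + 36/3600 = 135.276667
W ⇒ negate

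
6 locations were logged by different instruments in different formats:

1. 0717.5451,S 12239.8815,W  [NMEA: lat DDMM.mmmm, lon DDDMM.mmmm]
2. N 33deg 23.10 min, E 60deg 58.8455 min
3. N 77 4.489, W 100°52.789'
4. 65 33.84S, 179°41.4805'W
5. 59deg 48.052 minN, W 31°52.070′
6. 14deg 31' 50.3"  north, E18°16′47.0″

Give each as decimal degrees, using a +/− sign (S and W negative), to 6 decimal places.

1. -7.292418, -122.664692
2. 33.385000, 60.980758
3. 77.074817, -100.879817
4. -65.564000, -179.691342
5. 59.800867, -31.867833
6. 14.530639, 18.279722

Point 1:
  Lat: degrees = first 2 digits = 7, minutes = 17.5451; 7 + 17.5451/60 = 7.2924183
  S ⇒ negate
  Lon: degrees = first 3 digits = 122, minutes = 39.8815; 122 + 39.8815/60 = 122.6646917
  hemisphere W, so the sign is −
Point 2:
  φ: 23.1′ = 0.385000°; total 33.3850000
  N → positive
  Lon: 58.8455′ = 0.980758°; total 60.9807583
  E → positive
Point 3:
  φ: 4.489′ = 0.074817°; total 77.0748167
  N ⇒ keep positive
  λ: 52.789′ = 0.879817°; total 100.8798167
  W ⇒ negate
Point 4:
  Latitude: 33.84′ = 0.564000°; total 65.5640000
  S → negative
  Longitude: 179 + 41.4805/60 = 179.6913417
  hemisphere W, so the sign is −
Point 5:
  φ: 59 + 48.052/60 = 59.8008667
  N ⇒ keep positive
  λ: 31 + 52.07/60 = 31.8678333
  hemisphere W, so the sign is −
Point 6:
  Lat: 14° + 31/60 + 50.3/3600 = 14 + 0.516667 + 0.013972 = 14.5306389
  N ⇒ keep positive
  λ: 18° + 16/60 + 47/3600 = 18 + 0.266667 + 0.013056 = 18.2797222
  E ⇒ keep positive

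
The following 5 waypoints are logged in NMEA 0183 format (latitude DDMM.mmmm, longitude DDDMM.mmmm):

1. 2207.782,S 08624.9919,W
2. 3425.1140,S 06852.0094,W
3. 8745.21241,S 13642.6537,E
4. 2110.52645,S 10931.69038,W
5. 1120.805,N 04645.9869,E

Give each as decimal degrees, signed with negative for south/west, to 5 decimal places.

1. -22.12970, -86.41653
2. -34.41857, -68.86682
3. -87.75354, 136.71090
4. -21.17544, -109.52817
5. 11.34675, 46.76645

Point 1:
  φ: split at 2 digits → 22° and 7.782′; 22 + 7.782/60 = 22.129700
  S → negative
  λ: split at 3 digits → 086° and 24.9919′; 86 + 24.9919/60 = 86.416532
  hemisphere W, so the sign is −
Point 2:
  φ: degrees = first 2 digits = 34, minutes = 25.114; 34 + 25.114/60 = 34.418567
  S ⇒ negate
  Lon: split at 3 digits → 068° and 52.0094′; 68 + 52.0094/60 = 68.866823
  hemisphere W, so the sign is −
Point 3:
  Latitude: degrees = first 2 digits = 87, minutes = 45.21241; 87 + 45.21241/60 = 87.753540
  S → negative
  λ: split at 3 digits → 136° and 42.6537′; 136 + 42.6537/60 = 136.710895
  E → positive
Point 4:
  Latitude: split at 2 digits → 21° and 10.52645′; 21 + 10.52645/60 = 21.175441
  S ⇒ negate
  Longitude: split at 3 digits → 109° and 31.69038′; 109 + 31.69038/60 = 109.528173
  W ⇒ negate
Point 5:
  φ: split at 2 digits → 11° and 20.805′; 11 + 20.805/60 = 11.346750
  N → positive
  Longitude: split at 3 digits → 046° and 45.9869′; 46 + 45.9869/60 = 46.766448
  E → positive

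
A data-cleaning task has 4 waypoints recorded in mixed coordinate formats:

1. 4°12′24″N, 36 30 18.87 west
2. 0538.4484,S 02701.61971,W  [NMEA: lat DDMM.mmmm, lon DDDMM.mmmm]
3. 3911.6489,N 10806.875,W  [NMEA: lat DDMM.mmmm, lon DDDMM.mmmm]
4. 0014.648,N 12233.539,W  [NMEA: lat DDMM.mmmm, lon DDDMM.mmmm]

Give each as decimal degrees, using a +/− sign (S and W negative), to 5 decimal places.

Point 1:
  Lat: 4° + 12/60 + 24/3600 = 4 + 0.200000 + 0.006667 = 4.206667
  N ⇒ keep positive
  Longitude: 36° + 30/60 + 18.87/3600 = 36 + 0.500000 + 0.005242 = 36.505242
  hemisphere W, so the sign is −
Point 2:
  φ: degrees = first 2 digits = 5, minutes = 38.4484; 5 + 38.4484/60 = 5.640807
  S ⇒ negate
  λ: degrees = first 3 digits = 27, minutes = 1.61971; 27 + 1.61971/60 = 27.026995
  hemisphere W, so the sign is −
Point 3:
  Latitude: degrees = first 2 digits = 39, minutes = 11.6489; 39 + 11.6489/60 = 39.194148
  N ⇒ keep positive
  Longitude: split at 3 digits → 108° and 6.875′; 108 + 6.875/60 = 108.114583
  W → negative
Point 4:
  φ: degrees = first 2 digits = 0, minutes = 14.648; 0 + 14.648/60 = 0.244133
  N → positive
  Lon: degrees = first 3 digits = 122, minutes = 33.539; 122 + 33.539/60 = 122.558983
  W → negative

1. 4.20667, -36.50524
2. -5.64081, -27.02700
3. 39.19415, -108.11458
4. 0.24413, -122.55898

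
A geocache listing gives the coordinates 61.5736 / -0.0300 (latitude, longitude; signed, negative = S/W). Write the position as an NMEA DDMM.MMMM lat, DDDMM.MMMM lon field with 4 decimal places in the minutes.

Lat: minutes = (61.573600 − 61) × 60 = 34.416000
Longitude is negative → W; |value| = 0.030000
Longitude: minutes = (0.030000 − 0) × 60 = 1.800000

6134.4160,N / 00001.8000,W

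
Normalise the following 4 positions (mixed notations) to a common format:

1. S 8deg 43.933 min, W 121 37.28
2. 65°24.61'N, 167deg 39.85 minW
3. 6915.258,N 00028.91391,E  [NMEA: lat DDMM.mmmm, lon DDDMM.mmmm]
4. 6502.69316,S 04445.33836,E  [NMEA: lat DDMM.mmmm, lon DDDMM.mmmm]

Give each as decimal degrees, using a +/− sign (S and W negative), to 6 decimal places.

Point 1:
  Latitude: 8 + 43.933/60 = 8.7322167
  S → negative
  Lon: 121 + 37.28/60 = 121.6213333
  W → negative
Point 2:
  Lat: 65 + 24.61/60 = 65.4101667
  N ⇒ keep positive
  λ: 167 + 39.85/60 = 167.6641667
  W ⇒ negate
Point 3:
  Latitude: degrees = first 2 digits = 69, minutes = 15.258; 69 + 15.258/60 = 69.2543000
  N → positive
  Longitude: split at 3 digits → 000° and 28.91391′; 0 + 28.91391/60 = 0.4818985
  E ⇒ keep positive
Point 4:
  φ: split at 2 digits → 65° and 2.69316′; 65 + 2.69316/60 = 65.0448860
  S → negative
  Longitude: split at 3 digits → 044° and 45.33836′; 44 + 45.33836/60 = 44.7556393
  E ⇒ keep positive

1. -8.732217, -121.621333
2. 65.410167, -167.664167
3. 69.254300, 0.481899
4. -65.044886, 44.755639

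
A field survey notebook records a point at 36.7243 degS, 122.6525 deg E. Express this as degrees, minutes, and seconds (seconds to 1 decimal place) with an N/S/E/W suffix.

36°43′27.5″ S, 122°39′9.0″ E

Latitude: 0.724300° → 43.45800′; 0.45800 × 60 = 27.480″
Longitude: 0.652500° → 39.15000′; 0.15000 × 60 = 9.000″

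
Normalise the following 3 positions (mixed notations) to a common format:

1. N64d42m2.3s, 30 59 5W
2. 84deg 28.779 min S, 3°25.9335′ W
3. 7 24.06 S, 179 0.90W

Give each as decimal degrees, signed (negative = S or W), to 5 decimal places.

1. 64.70064, -30.98472
2. -84.47965, -3.43223
3. -7.40100, -179.01500

Point 1:
  φ: 42′ + 2.3″ = 42.03833′; 64 + 42.03833/60 = 64.700639
  N → positive
  λ: 59′ + 5″ = 59.08333′; 30 + 59.08333/60 = 30.984722
  W ⇒ negate
Point 2:
  φ: 84 + 28.779/60 = 84.479650
  hemisphere S, so the sign is −
  λ: 3 + 25.9335/60 = 3.432225
  W ⇒ negate
Point 3:
  Latitude: 24.06′ = 0.401000°; total 7.401000
  hemisphere S, so the sign is −
  Longitude: 179 + 0.9/60 = 179.015000
  W → negative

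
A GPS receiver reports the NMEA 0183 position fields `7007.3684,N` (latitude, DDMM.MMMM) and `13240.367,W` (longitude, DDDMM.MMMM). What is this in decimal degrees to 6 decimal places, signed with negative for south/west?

70.122807, -132.672783

φ: split at 2 digits → 70° and 7.3684′; 70 + 7.3684/60 = 70.1228067
N → positive
Lon: split at 3 digits → 132° and 40.367′; 132 + 40.367/60 = 132.6727833
hemisphere W, so the sign is −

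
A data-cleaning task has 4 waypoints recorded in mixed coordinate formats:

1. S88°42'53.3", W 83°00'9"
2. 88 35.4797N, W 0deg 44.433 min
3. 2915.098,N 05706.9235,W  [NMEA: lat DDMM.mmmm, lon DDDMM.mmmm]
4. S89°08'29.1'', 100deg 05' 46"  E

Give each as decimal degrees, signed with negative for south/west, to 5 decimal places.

Point 1:
  Lat: 88° + 42/60 + 53.3/3600 = 88 + 0.700000 + 0.014806 = 88.714806
  S ⇒ negate
  Longitude: 83° + 0/60 + 9/3600 = 83 + 0.000000 + 0.002500 = 83.002500
  hemisphere W, so the sign is −
Point 2:
  φ: 35.4797′ = 0.591328°; total 88.591328
  N → positive
  Longitude: 44.433′ = 0.740550°; total 0.740550
  W ⇒ negate
Point 3:
  φ: degrees = first 2 digits = 29, minutes = 15.098; 29 + 15.098/60 = 29.251633
  N → positive
  Lon: degrees = first 3 digits = 57, minutes = 6.9235; 57 + 6.9235/60 = 57.115392
  W → negative
Point 4:
  φ: 8′ + 29.1″ = 8.48500′; 89 + 8.48500/60 = 89.141417
  S ⇒ negate
  Longitude: 100 + 5/60 + 46/3600 = 100.096111
  E → positive

1. -88.71481, -83.00250
2. 88.59133, -0.74055
3. 29.25163, -57.11539
4. -89.14142, 100.09611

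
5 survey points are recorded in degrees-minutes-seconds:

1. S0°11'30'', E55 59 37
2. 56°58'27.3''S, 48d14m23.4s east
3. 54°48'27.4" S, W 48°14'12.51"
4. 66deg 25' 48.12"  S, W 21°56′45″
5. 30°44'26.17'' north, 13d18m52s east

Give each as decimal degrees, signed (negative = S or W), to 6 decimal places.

Point 1:
  Latitude: 11′ + 30″ = 11.50000′; 0 + 11.50000/60 = 0.1916667
  hemisphere S, so the sign is −
  λ: 55 + 59/60 + 37/3600 = 55.9936111
  E ⇒ keep positive
Point 2:
  φ: 56 + 58/60 + 27.3/3600 = 56.9742500
  S → negative
  Longitude: 14′ + 23.4″ = 14.39000′; 48 + 14.39000/60 = 48.2398333
  E ⇒ keep positive
Point 3:
  φ: 54 + 48/60 + 27.4/3600 = 54.8076111
  S → negative
  Longitude: 14′ + 12.51″ = 14.20850′; 48 + 14.20850/60 = 48.2368083
  W ⇒ negate
Point 4:
  Lat: 25′ + 48.12″ = 25.80200′; 66 + 25.80200/60 = 66.4300333
  S ⇒ negate
  λ: 21° + 56/60 + 45/3600 = 21 + 0.933333 + 0.012500 = 21.9458333
  hemisphere W, so the sign is −
Point 5:
  Lat: 44′ + 26.17″ = 44.43617′; 30 + 44.43617/60 = 30.7406028
  N ⇒ keep positive
  Longitude: 13 + 18/60 + 52/3600 = 13.3144444
  E ⇒ keep positive

1. -0.191667, 55.993611
2. -56.974250, 48.239833
3. -54.807611, -48.236808
4. -66.430033, -21.945833
5. 30.740603, 13.314444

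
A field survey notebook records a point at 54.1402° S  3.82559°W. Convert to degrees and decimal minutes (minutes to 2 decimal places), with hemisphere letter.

Latitude: minutes = (54.140200 − 54) × 60 = 8.4120
Lon: 3° + 0.825590 × 60 = 3° 49.5354′

54° 8.41′ S, 3° 49.54′ W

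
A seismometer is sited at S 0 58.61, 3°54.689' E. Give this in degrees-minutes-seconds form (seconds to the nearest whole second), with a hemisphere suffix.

Latitude: fractional minutes 0.61000 × 60 = 36.60″
λ: 54.68900′ → 54′ and 0.68900 × 60 = 41.34″

0°58′37″ S, 3°54′41″ E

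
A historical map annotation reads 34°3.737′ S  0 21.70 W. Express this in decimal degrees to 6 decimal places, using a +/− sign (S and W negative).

Latitude: 34 + 3.737/60 = 34.0622833
S ⇒ negate
λ: 0 + 21.7/60 = 0.3616667
W → negative

-34.062283, -0.361667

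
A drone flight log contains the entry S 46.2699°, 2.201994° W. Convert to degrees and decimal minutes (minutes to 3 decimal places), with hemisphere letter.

φ: 46° + 0.269900 × 60 = 46° 16.19400′
Longitude: fractional part 0.201994 → 12.11964 minutes

46° 16.194′ S, 2° 12.120′ W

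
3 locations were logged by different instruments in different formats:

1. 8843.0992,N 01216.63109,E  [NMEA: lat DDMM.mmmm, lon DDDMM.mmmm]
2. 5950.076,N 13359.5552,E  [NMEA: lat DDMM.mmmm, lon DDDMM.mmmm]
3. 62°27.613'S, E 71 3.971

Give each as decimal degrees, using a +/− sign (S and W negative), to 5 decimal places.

1. 88.71832, 12.27718
2. 59.83460, 133.99259
3. -62.46022, 71.06618

Point 1:
  φ: degrees = first 2 digits = 88, minutes = 43.0992; 88 + 43.0992/60 = 88.718320
  N → positive
  λ: degrees = first 3 digits = 12, minutes = 16.63109; 12 + 16.63109/60 = 12.277185
  E ⇒ keep positive
Point 2:
  φ: degrees = first 2 digits = 59, minutes = 50.076; 59 + 50.076/60 = 59.834600
  N → positive
  Lon: split at 3 digits → 133° and 59.5552′; 133 + 59.5552/60 = 133.992587
  E → positive
Point 3:
  Latitude: 62 + 27.613/60 = 62.460217
  S ⇒ negate
  λ: 3.971′ = 0.066183°; total 71.066183
  E ⇒ keep positive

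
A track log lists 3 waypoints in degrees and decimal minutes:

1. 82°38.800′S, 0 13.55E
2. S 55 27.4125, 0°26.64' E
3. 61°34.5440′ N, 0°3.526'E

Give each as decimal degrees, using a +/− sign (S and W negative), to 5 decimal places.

1. -82.64667, 0.22583
2. -55.45688, 0.44400
3. 61.57573, 0.05877

Point 1:
  φ: 38.8′ = 0.646667°; total 82.646667
  S ⇒ negate
  Lon: 0 + 13.55/60 = 0.225833
  E → positive
Point 2:
  φ: 27.4125′ = 0.456875°; total 55.456875
  S ⇒ negate
  Lon: 26.64′ = 0.444000°; total 0.444000
  E → positive
Point 3:
  Lat: 34.544′ = 0.575733°; total 61.575733
  N ⇒ keep positive
  Longitude: 0 + 3.526/60 = 0.058767
  E ⇒ keep positive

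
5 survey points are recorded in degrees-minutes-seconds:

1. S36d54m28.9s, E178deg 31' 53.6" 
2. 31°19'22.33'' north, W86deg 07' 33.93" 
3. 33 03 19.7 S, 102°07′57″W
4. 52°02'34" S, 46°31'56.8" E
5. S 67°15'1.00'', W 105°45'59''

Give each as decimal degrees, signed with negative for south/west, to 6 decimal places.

Point 1:
  φ: 54′ + 28.9″ = 54.48167′; 36 + 54.48167/60 = 36.9080278
  S ⇒ negate
  Longitude: 31′ + 53.6″ = 31.89333′; 178 + 31.89333/60 = 178.5315556
  E → positive
Point 2:
  Latitude: 19′ + 22.33″ = 19.37217′; 31 + 19.37217/60 = 31.3228694
  N ⇒ keep positive
  Longitude: 86 + 7/60 + 33.93/3600 = 86.1260917
  hemisphere W, so the sign is −
Point 3:
  Lat: 33° + 3/60 + 19.7/3600 = 33 + 0.050000 + 0.005472 = 33.0554722
  S → negative
  Lon: 7′ + 57″ = 7.95000′; 102 + 7.95000/60 = 102.1325000
  W ⇒ negate
Point 4:
  Latitude: 52° + 2/60 + 34/3600 = 52 + 0.033333 + 0.009444 = 52.0427778
  hemisphere S, so the sign is −
  Longitude: 31′ + 56.8″ = 31.94667′; 46 + 31.94667/60 = 46.5324444
  E ⇒ keep positive
Point 5:
  Latitude: 67 + 15/60 + 1/3600 = 67.2502778
  hemisphere S, so the sign is −
  Lon: 105° + 45/60 + 59/3600 = 105 + 0.750000 + 0.016389 = 105.7663889
  W ⇒ negate

1. -36.908028, 178.531556
2. 31.322869, -86.126092
3. -33.055472, -102.132500
4. -52.042778, 46.532444
5. -67.250278, -105.766389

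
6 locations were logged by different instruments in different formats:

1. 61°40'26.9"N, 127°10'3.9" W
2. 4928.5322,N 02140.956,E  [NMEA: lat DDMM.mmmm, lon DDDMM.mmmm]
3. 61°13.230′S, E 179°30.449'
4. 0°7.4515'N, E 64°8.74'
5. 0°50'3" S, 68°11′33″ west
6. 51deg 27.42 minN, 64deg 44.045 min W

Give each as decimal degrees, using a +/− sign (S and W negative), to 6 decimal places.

Point 1:
  φ: 61 + 40/60 + 26.9/3600 = 61.6741389
  N ⇒ keep positive
  Lon: 10′ + 3.9″ = 10.06500′; 127 + 10.06500/60 = 127.1677500
  hemisphere W, so the sign is −
Point 2:
  φ: split at 2 digits → 49° and 28.5322′; 49 + 28.5322/60 = 49.4755367
  N → positive
  Lon: degrees = first 3 digits = 21, minutes = 40.956; 21 + 40.956/60 = 21.6826000
  E ⇒ keep positive
Point 3:
  φ: 13.23′ = 0.220500°; total 61.2205000
  hemisphere S, so the sign is −
  Lon: 30.449′ = 0.507483°; total 179.5074833
  E → positive
Point 4:
  Lat: 0 + 7.4515/60 = 0.1241917
  N ⇒ keep positive
  Longitude: 8.74′ = 0.145667°; total 64.1456667
  E ⇒ keep positive
Point 5:
  Lat: 50′ + 3″ = 50.05000′; 0 + 50.05000/60 = 0.8341667
  hemisphere S, so the sign is −
  Longitude: 68 + 11/60 + 33/3600 = 68.1925000
  W ⇒ negate
Point 6:
  Latitude: 51 + 27.42/60 = 51.4570000
  N → positive
  λ: 44.045′ = 0.734083°; total 64.7340833
  hemisphere W, so the sign is −

1. 61.674139, -127.167750
2. 49.475537, 21.682600
3. -61.220500, 179.507483
4. 0.124192, 64.145667
5. -0.834167, -68.192500
6. 51.457000, -64.734083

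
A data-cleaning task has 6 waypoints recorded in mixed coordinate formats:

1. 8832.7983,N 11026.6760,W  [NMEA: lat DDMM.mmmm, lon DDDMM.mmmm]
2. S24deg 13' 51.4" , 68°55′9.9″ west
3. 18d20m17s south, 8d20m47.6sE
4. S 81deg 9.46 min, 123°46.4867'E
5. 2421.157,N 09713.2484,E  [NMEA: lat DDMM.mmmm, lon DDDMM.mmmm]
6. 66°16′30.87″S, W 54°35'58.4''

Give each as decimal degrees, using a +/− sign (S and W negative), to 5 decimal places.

Point 1:
  Latitude: split at 2 digits → 88° and 32.7983′; 88 + 32.7983/60 = 88.546638
  N → positive
  λ: degrees = first 3 digits = 110, minutes = 26.676; 110 + 26.676/60 = 110.444600
  W → negative
Point 2:
  φ: 13′ + 51.4″ = 13.85667′; 24 + 13.85667/60 = 24.230944
  S → negative
  λ: 68° + 55/60 + 9.9/3600 = 68 + 0.916667 + 0.002750 = 68.919417
  W → negative
Point 3:
  Latitude: 20′ + 17″ = 20.28333′; 18 + 20.28333/60 = 18.338056
  hemisphere S, so the sign is −
  Lon: 8° + 20/60 + 47.6/3600 = 8 + 0.333333 + 0.013222 = 8.346556
  E → positive
Point 4:
  Latitude: 81 + 9.46/60 = 81.157667
  hemisphere S, so the sign is −
  λ: 123 + 46.4867/60 = 123.774778
  E → positive
Point 5:
  Lat: split at 2 digits → 24° and 21.157′; 24 + 21.157/60 = 24.352617
  N → positive
  Lon: split at 3 digits → 097° and 13.2484′; 97 + 13.2484/60 = 97.220807
  E → positive
Point 6:
  Latitude: 16′ + 30.87″ = 16.51450′; 66 + 16.51450/60 = 66.275242
  S ⇒ negate
  λ: 54° + 35/60 + 58.4/3600 = 54 + 0.583333 + 0.016222 = 54.599556
  W ⇒ negate

1. 88.54664, -110.44460
2. -24.23094, -68.91942
3. -18.33806, 8.34656
4. -81.15767, 123.77478
5. 24.35262, 97.22081
6. -66.27524, -54.59956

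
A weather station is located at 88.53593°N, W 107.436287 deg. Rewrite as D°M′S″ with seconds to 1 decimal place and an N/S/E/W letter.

Latitude: whole degrees 88; 32.15580′ → 32′ and 9.348″
λ: 0.436287° → 26.17722′; 0.17722 × 60 = 10.633″

88°32′9.3″ N, 107°26′10.6″ W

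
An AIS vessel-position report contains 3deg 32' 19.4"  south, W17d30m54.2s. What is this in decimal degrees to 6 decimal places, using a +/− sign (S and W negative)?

-3.538722, -17.515056

Lat: 32′ + 19.4″ = 32.32333′; 3 + 32.32333/60 = 3.5387222
S ⇒ negate
Longitude: 17 + 30/60 + 54.2/3600 = 17.5150556
W ⇒ negate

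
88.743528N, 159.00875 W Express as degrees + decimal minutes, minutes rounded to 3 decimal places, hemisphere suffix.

88° 44.612′ N, 159° 0.525′ W

Lat: 88° + 0.743528 × 60 = 88° 44.61168′
Lon: 159° + 0.008750 × 60 = 159° 0.52500′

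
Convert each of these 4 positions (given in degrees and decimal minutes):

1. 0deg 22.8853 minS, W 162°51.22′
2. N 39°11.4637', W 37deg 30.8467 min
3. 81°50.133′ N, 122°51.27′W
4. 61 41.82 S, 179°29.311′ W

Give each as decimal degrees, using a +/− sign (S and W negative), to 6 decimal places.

1. -0.381422, -162.853667
2. 39.191062, -37.514112
3. 81.835550, -122.854500
4. -61.697000, -179.488517

Point 1:
  Lat: 0 + 22.8853/60 = 0.3814217
  hemisphere S, so the sign is −
  Lon: 51.22′ = 0.853667°; total 162.8536667
  W → negative
Point 2:
  Lat: 11.4637′ = 0.191062°; total 39.1910617
  N → positive
  Longitude: 37 + 30.8467/60 = 37.5141117
  hemisphere W, so the sign is −
Point 3:
  Latitude: 50.133′ = 0.835550°; total 81.8355500
  N ⇒ keep positive
  Longitude: 51.27′ = 0.854500°; total 122.8545000
  hemisphere W, so the sign is −
Point 4:
  Lat: 61 + 41.82/60 = 61.6970000
  hemisphere S, so the sign is −
  Longitude: 29.311′ = 0.488517°; total 179.4885167
  hemisphere W, so the sign is −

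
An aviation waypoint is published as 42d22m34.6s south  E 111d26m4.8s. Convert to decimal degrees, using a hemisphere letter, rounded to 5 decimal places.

42.37628° S, 111.43467° E

Latitude: 42° + 22/60 + 34.6/3600 = 42 + 0.366667 + 0.009611 = 42.376278
Longitude: 26′ + 4.8″ = 26.08000′; 111 + 26.08000/60 = 111.434667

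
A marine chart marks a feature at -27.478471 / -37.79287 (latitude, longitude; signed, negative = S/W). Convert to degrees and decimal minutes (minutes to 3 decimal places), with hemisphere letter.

27° 28.708′ S, 37° 47.572′ W

Latitude is negative → S; |value| = 27.478471
φ: 27° + 0.478471 × 60 = 27° 28.70826′
Longitude is negative → W; |value| = 37.792870
Lon: minutes = (37.792870 − 37) × 60 = 47.57220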